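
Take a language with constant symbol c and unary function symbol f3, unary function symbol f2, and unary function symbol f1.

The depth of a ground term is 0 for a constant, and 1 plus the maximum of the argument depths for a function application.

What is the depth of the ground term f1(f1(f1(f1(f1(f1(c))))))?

depth(f1(c)) = 1 + depth(c) = 1 + 0 = 1
depth(f1(f1(c))) = 1 + depth(f1(c)) = 1 + 1 = 2
depth(f1(f1(f1(c)))) = 1 + depth(f1(f1(c))) = 1 + 2 = 3
depth(f1(f1(f1(f1(c))))) = 1 + depth(f1(f1(f1(c)))) = 1 + 3 = 4
depth(f1(f1(f1(f1(f1(c)))))) = 1 + depth(f1(f1(f1(f1(c))))) = 1 + 4 = 5
depth(f1(f1(f1(f1(f1(f1(c))))))) = 1 + depth(f1(f1(f1(f1(f1(c)))))) = 1 + 5 = 6

6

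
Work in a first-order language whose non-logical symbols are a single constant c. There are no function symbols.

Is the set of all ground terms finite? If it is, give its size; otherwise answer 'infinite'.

1

There are no function symbols, so the only ground term is the single constant.
The Herbrand universe is {c}, finite with 1 element.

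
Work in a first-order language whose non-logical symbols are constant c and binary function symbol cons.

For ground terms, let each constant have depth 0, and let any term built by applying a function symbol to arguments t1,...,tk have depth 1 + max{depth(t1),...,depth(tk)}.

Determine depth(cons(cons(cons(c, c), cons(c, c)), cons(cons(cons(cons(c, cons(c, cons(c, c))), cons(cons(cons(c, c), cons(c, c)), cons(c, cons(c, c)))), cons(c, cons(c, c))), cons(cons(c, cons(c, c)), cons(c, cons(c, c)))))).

depth(cons(c, c)) = 1 + max(0, 0) = 1
depth(cons(cons(c, c), cons(c, c))) = 1 + max(1, 1) = 2
depth(cons(c, cons(c, c))) = 1 + max(0, 1) = 2
depth(cons(c, cons(c, cons(c, c)))) = 1 + max(0, 2) = 3
depth(cons(cons(cons(c, c), cons(c, c)), cons(c, cons(c, c)))) = 1 + max(2, 2) = 3
depth(cons(cons(c, cons(c, cons(c, c))), cons(cons(cons(c, c), cons(c, c)), cons(c, cons(c, c))))) = 1 + max(3, 3) = 4
depth(cons(cons(cons(c, cons(c, cons(c, c))), cons(cons(cons(c, c), cons(c, c)), cons(c, cons(c, c)))), cons(c, cons(c, c)))) = 1 + max(4, 2) = 5
depth(cons(cons(c, cons(c, c)), cons(c, cons(c, c)))) = 1 + max(2, 2) = 3
depth(cons(cons(cons(cons(c, cons(c, cons(c, c))), cons(cons(cons(c, c), cons(c, c)), cons(c, cons(c, c)))), cons(c, cons(c, c))), cons(cons(c, cons(c, c)), cons(c, cons(c, c))))) = 1 + max(5, 3) = 6
depth(cons(cons(cons(c, c), cons(c, c)), cons(cons(cons(cons(c, cons(c, cons(c, c))), cons(cons(cons(c, c), cons(c, c)), cons(c, cons(c, c)))), cons(c, cons(c, c))), cons(cons(c, cons(c, c)), cons(c, cons(c, c)))))) = 1 + max(2, 6) = 7

7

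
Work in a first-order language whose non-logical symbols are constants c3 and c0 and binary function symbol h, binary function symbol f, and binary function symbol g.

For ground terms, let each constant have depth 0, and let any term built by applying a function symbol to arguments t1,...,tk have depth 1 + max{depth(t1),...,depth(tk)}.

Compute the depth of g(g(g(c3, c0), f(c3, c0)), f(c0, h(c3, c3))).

3

depth(g(c3, c0)) = 1 + max(0, 0) = 1
depth(f(c3, c0)) = 1 + max(0, 0) = 1
depth(g(g(c3, c0), f(c3, c0))) = 1 + max(1, 1) = 2
depth(h(c3, c3)) = 1 + max(0, 0) = 1
depth(f(c0, h(c3, c3))) = 1 + max(0, 1) = 2
depth(g(g(g(c3, c0), f(c3, c0)), f(c0, h(c3, c3)))) = 1 + max(2, 2) = 3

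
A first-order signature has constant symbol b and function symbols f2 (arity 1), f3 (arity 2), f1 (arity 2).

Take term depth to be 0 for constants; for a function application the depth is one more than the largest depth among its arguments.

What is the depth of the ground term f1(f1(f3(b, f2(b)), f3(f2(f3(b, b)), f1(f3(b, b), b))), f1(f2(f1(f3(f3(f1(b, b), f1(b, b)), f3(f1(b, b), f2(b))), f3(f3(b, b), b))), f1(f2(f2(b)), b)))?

depth(f2(b)) = 1 + depth(b) = 1 + 0 = 1
depth(f3(b, f2(b))) = 1 + max(0, 1) = 2
depth(f3(b, b)) = 1 + max(0, 0) = 1
depth(f2(f3(b, b))) = 1 + depth(f3(b, b)) = 1 + 1 = 2
depth(f1(f3(b, b), b)) = 1 + max(1, 0) = 2
depth(f3(f2(f3(b, b)), f1(f3(b, b), b))) = 1 + max(2, 2) = 3
depth(f1(f3(b, f2(b)), f3(f2(f3(b, b)), f1(f3(b, b), b)))) = 1 + max(2, 3) = 4
depth(f1(b, b)) = 1 + max(0, 0) = 1
depth(f3(f1(b, b), f1(b, b))) = 1 + max(1, 1) = 2
depth(f3(f1(b, b), f2(b))) = 1 + max(1, 1) = 2
depth(f3(f3(f1(b, b), f1(b, b)), f3(f1(b, b), f2(b)))) = 1 + max(2, 2) = 3
depth(f3(f3(b, b), b)) = 1 + max(1, 0) = 2
depth(f1(f3(f3(f1(b, b), f1(b, b)), f3(f1(b, b), f2(b))), f3(f3(b, b), b))) = 1 + max(3, 2) = 4
depth(f2(f1(f3(f3(f1(b, b), f1(b, b)), f3(f1(b, b), f2(b))), f3(f3(b, b), b)))) = 1 + depth(f1(f3(f3(f1(b, b), f1(b, b)), f3(f1(b, b), f2(b))), f3(f3(b, b), b))) = 1 + 4 = 5
depth(f2(f2(b))) = 1 + depth(f2(b)) = 1 + 1 = 2
depth(f1(f2(f2(b)), b)) = 1 + max(2, 0) = 3
depth(f1(f2(f1(f3(f3(f1(b, b), f1(b, b)), f3(f1(b, b), f2(b))), f3(f3(b, b), b))), f1(f2(f2(b)), b))) = 1 + max(5, 3) = 6
depth(f1(f1(f3(b, f2(b)), f3(f2(f3(b, b)), f1(f3(b, b), b))), f1(f2(f1(f3(f3(f1(b, b), f1(b, b)), f3(f1(b, b), f2(b))), f3(f3(b, b), b))), f1(f2(f2(b)), b)))) = 1 + max(4, 6) = 7

7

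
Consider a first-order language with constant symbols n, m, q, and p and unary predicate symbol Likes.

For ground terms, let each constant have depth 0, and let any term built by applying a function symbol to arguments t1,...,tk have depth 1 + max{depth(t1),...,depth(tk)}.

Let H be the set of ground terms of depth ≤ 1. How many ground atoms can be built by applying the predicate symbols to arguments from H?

4

First count ground terms of depth ≤ 1.
With no function symbols every ground term is a constant, so there are exactly 4 ground terms at every depth bound.
N_0 = 4
N_1 = 4
So |H| = 4.
Ground atoms are formed by filling each argument slot of a predicate with a term from H, so an r-ary predicate gives |H|^r atoms:
  Likes: 4
Total ground atoms: 4.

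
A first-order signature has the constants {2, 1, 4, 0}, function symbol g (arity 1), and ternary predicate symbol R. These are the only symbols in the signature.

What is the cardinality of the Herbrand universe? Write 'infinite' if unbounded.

infinite

The signature has at least one function symbol (g, arity 1) and at least one constant (2).
Iterating g gives infinitely many distinct ground terms: 2, g(2), g(g(2)), ...
So the Herbrand universe is infinite.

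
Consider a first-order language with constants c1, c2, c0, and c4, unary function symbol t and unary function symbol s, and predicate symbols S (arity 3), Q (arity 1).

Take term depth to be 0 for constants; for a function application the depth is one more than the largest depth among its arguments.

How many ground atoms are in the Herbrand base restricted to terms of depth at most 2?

First count ground terms of depth ≤ 2.
Let N_k count ground terms of depth at most k. Each non-constant term of depth ≤ k is some function symbol applied to depth-≤(k−1) arguments, giving N_k = 4 + N_{k-1} + N_{k-1}.
N_0 = 4
N_1 = 4 + 4 + 4 = 12
N_2 = 4 + 12 + 12 = 28
So |H| = 28.
For each predicate symbol, the number of ground atoms is |H| raised to its arity; summing:
  S: 28^3 = 21952;  Q: 28
Total ground atoms: 21952 + 28 = 21980.

21980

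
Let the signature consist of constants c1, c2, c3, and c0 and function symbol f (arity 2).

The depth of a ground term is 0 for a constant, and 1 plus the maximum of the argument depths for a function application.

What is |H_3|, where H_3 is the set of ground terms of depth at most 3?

163220

Count level by level. With function symbols f/2, the terms of depth ≤ k are the 4 constants together with each function applied to depth-≤(k−1) tuples, so N_k = 4 + N_{k-1}^2.
N_0 = 4
N_1 = 4 + 4^2 = 20
N_2 = 4 + 20^2 = 404
N_3 = 4 + 404^2 = 163220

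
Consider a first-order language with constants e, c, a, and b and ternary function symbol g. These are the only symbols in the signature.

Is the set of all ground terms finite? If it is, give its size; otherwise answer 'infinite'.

infinite

The signature has at least one function symbol (g, arity 3) and at least one constant (e).
Iterating g gives infinitely many distinct ground terms: e, g(e, e, e), g(g(e, e, e), g(e, e, e), g(e, e, e)), ...
So the Herbrand universe is infinite.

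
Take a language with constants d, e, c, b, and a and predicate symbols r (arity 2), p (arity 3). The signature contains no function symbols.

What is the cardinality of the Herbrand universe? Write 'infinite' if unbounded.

5

There are no function symbols, so every ground term is one of the 5 constants.
The Herbrand universe is {d, e, c, b, a}, which is finite with 5 elements.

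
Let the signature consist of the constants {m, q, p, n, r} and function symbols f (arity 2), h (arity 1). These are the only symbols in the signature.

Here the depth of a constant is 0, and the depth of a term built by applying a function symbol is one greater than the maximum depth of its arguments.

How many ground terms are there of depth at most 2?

1265

Count level by level. With function symbols f/2, h/1, the terms of depth ≤ k are the 5 constants together with each function applied to depth-≤(k−1) tuples, so N_k = 5 + N_{k-1}^2 + N_{k-1}.
N_0 = 5
N_1 = 5 + 5^2 + 5 = 35
N_2 = 5 + 35^2 + 35 = 1265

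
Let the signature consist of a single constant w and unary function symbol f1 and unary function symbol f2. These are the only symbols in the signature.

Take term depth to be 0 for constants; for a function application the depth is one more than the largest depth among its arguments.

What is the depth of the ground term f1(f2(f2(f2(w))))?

4

depth(f2(w)) = 1 + depth(w) = 1 + 0 = 1
depth(f2(f2(w))) = 1 + depth(f2(w)) = 1 + 1 = 2
depth(f2(f2(f2(w)))) = 1 + depth(f2(f2(w))) = 1 + 2 = 3
depth(f1(f2(f2(f2(w))))) = 1 + depth(f2(f2(f2(w)))) = 1 + 3 = 4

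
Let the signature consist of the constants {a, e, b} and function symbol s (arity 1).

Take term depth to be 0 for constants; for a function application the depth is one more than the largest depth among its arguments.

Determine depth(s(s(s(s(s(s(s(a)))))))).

7

depth(s(a)) = 1 + depth(a) = 1 + 0 = 1
depth(s(s(a))) = 1 + depth(s(a)) = 1 + 1 = 2
depth(s(s(s(a)))) = 1 + depth(s(s(a))) = 1 + 2 = 3
depth(s(s(s(s(a))))) = 1 + depth(s(s(s(a)))) = 1 + 3 = 4
depth(s(s(s(s(s(a)))))) = 1 + depth(s(s(s(s(a))))) = 1 + 4 = 5
depth(s(s(s(s(s(s(a))))))) = 1 + depth(s(s(s(s(s(a)))))) = 1 + 5 = 6
depth(s(s(s(s(s(s(s(a)))))))) = 1 + depth(s(s(s(s(s(s(a))))))) = 1 + 6 = 7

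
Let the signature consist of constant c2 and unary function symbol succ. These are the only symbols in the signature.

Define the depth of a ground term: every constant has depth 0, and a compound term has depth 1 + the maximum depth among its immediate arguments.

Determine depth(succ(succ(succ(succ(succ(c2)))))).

depth(succ(c2)) = 1 + depth(c2) = 1 + 0 = 1
depth(succ(succ(c2))) = 1 + depth(succ(c2)) = 1 + 1 = 2
depth(succ(succ(succ(c2)))) = 1 + depth(succ(succ(c2))) = 1 + 2 = 3
depth(succ(succ(succ(succ(c2))))) = 1 + depth(succ(succ(succ(c2)))) = 1 + 3 = 4
depth(succ(succ(succ(succ(succ(c2)))))) = 1 + depth(succ(succ(succ(succ(c2))))) = 1 + 4 = 5

5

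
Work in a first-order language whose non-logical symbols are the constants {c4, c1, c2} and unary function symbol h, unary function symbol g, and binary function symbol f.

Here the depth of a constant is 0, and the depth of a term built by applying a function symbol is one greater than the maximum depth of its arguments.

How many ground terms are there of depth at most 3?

132498

Let N_k = |{terms of depth ≤ k}|. Then N_0 = 3 and N_k = 3 + N_{k-1} + N_{k-1} + N_{k-1}^2 for k ≥ 1 (one summand per function symbol, arity giving the exponent).
N_0 = 3
N_1 = 3 + 3 + 3 + 3^2 = 18
N_2 = 3 + 18 + 18 + 18^2 = 363
N_3 = 3 + 363 + 363 + 363^2 = 132498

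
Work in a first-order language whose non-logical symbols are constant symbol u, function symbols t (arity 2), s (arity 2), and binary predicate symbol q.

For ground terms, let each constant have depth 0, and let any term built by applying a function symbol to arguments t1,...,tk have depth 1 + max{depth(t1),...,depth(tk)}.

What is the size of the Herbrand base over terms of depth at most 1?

First count ground terms of depth ≤ 1.
Let N_k count ground terms of depth at most k. Each non-constant term of depth ≤ k is some function symbol applied to depth-≤(k−1) arguments, giving N_k = 1 + N_{k-1}^2 + N_{k-1}^2.
N_0 = 1
N_1 = 1 + 1^2 + 1^2 = 3
So |H| = 3.
Each predicate of arity r yields |H|^r ground atoms (one per choice of an r-tuple from H):
  q: 3^2 = 9
Total ground atoms: 9.

9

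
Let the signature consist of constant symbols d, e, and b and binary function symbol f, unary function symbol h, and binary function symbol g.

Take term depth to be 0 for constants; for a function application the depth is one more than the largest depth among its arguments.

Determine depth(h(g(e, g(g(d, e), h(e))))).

depth(g(d, e)) = 1 + max(0, 0) = 1
depth(h(e)) = 1 + depth(e) = 1 + 0 = 1
depth(g(g(d, e), h(e))) = 1 + max(1, 1) = 2
depth(g(e, g(g(d, e), h(e)))) = 1 + max(0, 2) = 3
depth(h(g(e, g(g(d, e), h(e))))) = 1 + depth(g(e, g(g(d, e), h(e)))) = 1 + 3 = 4

4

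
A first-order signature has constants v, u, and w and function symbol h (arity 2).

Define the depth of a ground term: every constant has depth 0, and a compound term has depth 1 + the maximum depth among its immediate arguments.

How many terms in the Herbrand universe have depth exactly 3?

21465

Count level by level. With function symbols h/2, the terms of depth ≤ k are the 3 constants together with each function applied to depth-≤(k−1) tuples, so N_k = 3 + N_{k-1}^2.
N_0 = 3
N_1 = 3 + 3^2 = 12
N_2 = 3 + 12^2 = 147
N_3 = 3 + 147^2 = 21612
Terms of depth exactly 3: N_3 − N_2 = 21612 − 147 = 21465.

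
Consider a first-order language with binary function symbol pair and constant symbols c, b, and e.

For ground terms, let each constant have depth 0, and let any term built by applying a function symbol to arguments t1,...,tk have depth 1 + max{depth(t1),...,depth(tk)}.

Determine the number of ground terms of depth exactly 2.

Let N_k count ground terms of depth at most k. Each non-constant term of depth ≤ k is some function symbol applied to depth-≤(k−1) arguments, giving N_k = 3 + N_{k-1}^2.
N_0 = 3
N_1 = 3 + 3^2 = 12
N_2 = 3 + 12^2 = 147
Terms of depth exactly 2: N_2 − N_1 = 147 − 12 = 135.

135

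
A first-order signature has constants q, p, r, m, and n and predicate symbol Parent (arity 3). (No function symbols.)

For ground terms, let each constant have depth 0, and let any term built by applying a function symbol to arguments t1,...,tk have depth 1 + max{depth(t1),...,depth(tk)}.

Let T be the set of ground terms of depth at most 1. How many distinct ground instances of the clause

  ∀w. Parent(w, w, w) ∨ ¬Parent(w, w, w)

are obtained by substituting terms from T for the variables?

5

Ground terms of depth ≤ 1:
  With no function symbols every ground term is a constant, so there are exactly 5 ground terms at every depth bound.
  N_0 = 5
  N_1 = 5
So there are 5 ground terms available for substitution.
There is 1 variable to instantiate (w),  occurring in at least one literal, so different choices give different ground instances.
Number of ground instances = 5.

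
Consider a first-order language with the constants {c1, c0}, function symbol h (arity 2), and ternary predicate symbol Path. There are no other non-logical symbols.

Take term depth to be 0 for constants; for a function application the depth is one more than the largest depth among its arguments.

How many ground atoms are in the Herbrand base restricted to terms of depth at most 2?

54872

First count ground terms of depth ≤ 2.
If N_k denotes the number of depth-≤k ground terms, the 2 constants give N_0 = 2, and each function symbol of arity r contributes N_{k-1}^r new terms at level k: N_k = 2 + N_{k-1}^2.
N_0 = 2
N_1 = 2 + 2^2 = 6
N_2 = 2 + 6^2 = 38
So |H| = 38.
A ground atom is a predicate applied to a tuple of terms from H, so the count is the sum over predicates of |H|^arity:
  Path: 38^3 = 54872
Total ground atoms: 54872.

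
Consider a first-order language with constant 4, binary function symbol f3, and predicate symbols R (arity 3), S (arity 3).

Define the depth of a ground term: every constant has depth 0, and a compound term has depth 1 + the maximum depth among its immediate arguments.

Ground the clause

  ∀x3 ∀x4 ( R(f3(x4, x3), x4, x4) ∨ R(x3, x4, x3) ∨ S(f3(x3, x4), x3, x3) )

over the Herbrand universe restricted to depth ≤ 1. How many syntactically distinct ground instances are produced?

Ground terms of depth ≤ 1:
  Let N_k = |{terms of depth ≤ k}|. Then N_0 = 1 and N_k = 1 + N_{k-1}^2 for k ≥ 1 (one summand per function symbol, arity giving the exponent).
  N_0 = 1
  N_1 = 1 + 1^2 = 2
  Explicitly: 4, f3(4, 4).
So there are 2 ground terms available for substitution.
The clause has 2 distinct variables (x3, x4), each appearing in the body. In the free term algebra distinct substitutions yield syntactically distinct ground instances.
Number of ground instances = 2^2 = 4.

4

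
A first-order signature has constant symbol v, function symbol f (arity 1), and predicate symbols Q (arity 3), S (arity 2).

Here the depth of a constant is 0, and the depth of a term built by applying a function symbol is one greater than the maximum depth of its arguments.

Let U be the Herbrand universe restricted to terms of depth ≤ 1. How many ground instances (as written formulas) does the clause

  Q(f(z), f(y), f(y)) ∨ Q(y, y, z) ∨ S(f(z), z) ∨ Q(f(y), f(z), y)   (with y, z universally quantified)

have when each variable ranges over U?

4

Ground terms of depth ≤ 1:
  Count level by level. With function symbols f/1, the terms of depth ≤ k are the 1 constant together with each function applied to depth-≤(k−1) tuples, so N_k = 1 + N_{k-1}.
  N_0 = 1
  N_1 = 1 + 1 = 2
  Explicitly: v, f(v).
So there are 2 ground terms available for substitution.
Each of y, z ranges independently over the available ground terms, and distinct assignments produce distinct instances.
Number of ground instances = 2^2 = 4.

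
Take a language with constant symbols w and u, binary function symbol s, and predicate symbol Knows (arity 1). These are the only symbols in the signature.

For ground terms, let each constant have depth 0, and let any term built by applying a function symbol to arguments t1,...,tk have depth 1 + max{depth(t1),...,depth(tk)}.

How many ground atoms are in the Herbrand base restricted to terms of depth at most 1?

6

First count ground terms of depth ≤ 1.
Let N_k = |{terms of depth ≤ k}|. Then N_0 = 2 and N_k = 2 + N_{k-1}^2 for k ≥ 1 (one summand per function symbol, arity giving the exponent).
N_0 = 2
N_1 = 2 + 2^2 = 6
Explicitly: w, u, s(w, w), s(w, u), s(u, w), s(u, u).
So |H| = 6.
A ground atom is a predicate applied to a tuple of terms from H, so the count is the sum over predicates of |H|^arity:
  Knows: 6
Total ground atoms: 6.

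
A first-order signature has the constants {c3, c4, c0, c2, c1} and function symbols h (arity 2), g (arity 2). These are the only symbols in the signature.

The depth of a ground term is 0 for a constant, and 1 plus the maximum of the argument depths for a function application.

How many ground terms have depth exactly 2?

Let N_k = |{terms of depth ≤ k}|. Then N_0 = 5 and N_k = 5 + N_{k-1}^2 + N_{k-1}^2 for k ≥ 1 (one summand per function symbol, arity giving the exponent).
N_0 = 5
N_1 = 5 + 5^2 + 5^2 = 55
N_2 = 5 + 55^2 + 55^2 = 6055
Terms of depth exactly 2: N_2 − N_1 = 6055 − 55 = 6000.

6000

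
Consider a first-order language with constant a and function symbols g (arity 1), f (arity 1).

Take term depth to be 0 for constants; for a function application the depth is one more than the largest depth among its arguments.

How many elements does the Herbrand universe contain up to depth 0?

1

Let N_k = |{terms of depth ≤ k}|. Then N_0 = 1 and N_k = 1 + N_{k-1} + N_{k-1} for k ≥ 1 (one summand per function symbol, arity giving the exponent).
N_0 = 1
Explicitly: a.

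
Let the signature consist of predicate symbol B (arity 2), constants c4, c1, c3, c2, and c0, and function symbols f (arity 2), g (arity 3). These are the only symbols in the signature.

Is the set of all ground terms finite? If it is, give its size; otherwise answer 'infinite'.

The signature has at least one function symbol (f, arity 2) and at least one constant (c4).
Iterating f gives infinitely many distinct ground terms: c4, f(c4, c4), f(f(c4, c4), f(c4, c4)), ...
So the Herbrand universe is infinite.

infinite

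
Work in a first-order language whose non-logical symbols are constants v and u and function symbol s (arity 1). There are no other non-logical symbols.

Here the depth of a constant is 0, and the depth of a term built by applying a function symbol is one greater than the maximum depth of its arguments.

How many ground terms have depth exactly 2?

2

Let N_k = |{terms of depth ≤ k}|. Then N_0 = 2 and N_k = 2 + N_{k-1} for k ≥ 1 (one summand per function symbol, arity giving the exponent).
N_0 = 2
N_1 = 2 + 2 = 4
N_2 = 2 + 4 = 6
Terms of depth exactly 2: N_2 − N_1 = 6 − 4 = 2.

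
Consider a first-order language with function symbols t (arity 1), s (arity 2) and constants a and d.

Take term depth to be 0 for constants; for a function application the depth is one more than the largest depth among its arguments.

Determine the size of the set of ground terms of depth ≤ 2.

74

Let N_k count ground terms of depth at most k. Each non-constant term of depth ≤ k is some function symbol applied to depth-≤(k−1) arguments, giving N_k = 2 + N_{k-1} + N_{k-1}^2.
N_0 = 2
N_1 = 2 + 2 + 2^2 = 8
N_2 = 2 + 8 + 8^2 = 74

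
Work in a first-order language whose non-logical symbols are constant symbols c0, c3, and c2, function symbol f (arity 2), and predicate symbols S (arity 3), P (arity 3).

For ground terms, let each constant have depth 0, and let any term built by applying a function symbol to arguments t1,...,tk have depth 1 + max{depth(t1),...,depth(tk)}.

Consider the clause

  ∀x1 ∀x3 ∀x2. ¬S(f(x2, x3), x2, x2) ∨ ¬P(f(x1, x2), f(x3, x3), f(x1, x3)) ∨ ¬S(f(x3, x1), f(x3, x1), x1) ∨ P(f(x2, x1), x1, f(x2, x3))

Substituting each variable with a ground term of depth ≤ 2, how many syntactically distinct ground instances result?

3176523

Ground terms of depth ≤ 2:
  Let N_k = |{terms of depth ≤ k}|. Then N_0 = 3 and N_k = 3 + N_{k-1}^2 for k ≥ 1 (one summand per function symbol, arity giving the exponent).
  N_0 = 3
  N_1 = 3 + 3^2 = 12
  N_2 = 3 + 12^2 = 147
So there are 147 ground terms available for substitution.
Each of x1, x3, x2 ranges independently over the available ground terms, and distinct assignments produce distinct instances.
Number of ground instances = 147^3 = 3176523.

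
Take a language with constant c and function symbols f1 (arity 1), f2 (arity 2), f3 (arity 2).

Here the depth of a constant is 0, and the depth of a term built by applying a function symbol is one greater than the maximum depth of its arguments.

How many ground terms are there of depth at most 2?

37

If N_k denotes the number of depth-≤k ground terms, the 1 constant gives N_0 = 1, and each function symbol of arity r contributes N_{k-1}^r new terms at level k: N_k = 1 + N_{k-1} + N_{k-1}^2 + N_{k-1}^2.
N_0 = 1
N_1 = 1 + 1 + 1^2 + 1^2 = 4
N_2 = 1 + 4 + 4^2 + 4^2 = 37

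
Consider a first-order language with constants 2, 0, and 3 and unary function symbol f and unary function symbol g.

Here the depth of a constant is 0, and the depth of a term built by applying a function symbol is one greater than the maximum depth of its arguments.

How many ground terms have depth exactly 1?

6

If N_k denotes the number of depth-≤k ground terms, the 3 constants give N_0 = 3, and each function symbol of arity r contributes N_{k-1}^r new terms at level k: N_k = 3 + N_{k-1} + N_{k-1}.
N_0 = 3
N_1 = 3 + 3 + 3 = 9
Terms of depth exactly 1: N_1 − N_0 = 9 − 3 = 6.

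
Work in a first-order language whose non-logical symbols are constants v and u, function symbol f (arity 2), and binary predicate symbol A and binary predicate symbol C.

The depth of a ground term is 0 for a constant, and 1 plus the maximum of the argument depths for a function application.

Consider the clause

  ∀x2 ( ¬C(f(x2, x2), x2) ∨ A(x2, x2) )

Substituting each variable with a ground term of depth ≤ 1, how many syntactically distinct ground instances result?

Ground terms of depth ≤ 1:
  Let N_k = |{terms of depth ≤ k}|. Then N_0 = 2 and N_k = 2 + N_{k-1}^2 for k ≥ 1 (one summand per function symbol, arity giving the exponent).
  N_0 = 2
  N_1 = 2 + 2^2 = 6
So there are 6 ground terms available for substitution.
The variable x2 ranges independently over the available ground terms, and distinct assignments produce distinct instances.
Number of ground instances = 6.

6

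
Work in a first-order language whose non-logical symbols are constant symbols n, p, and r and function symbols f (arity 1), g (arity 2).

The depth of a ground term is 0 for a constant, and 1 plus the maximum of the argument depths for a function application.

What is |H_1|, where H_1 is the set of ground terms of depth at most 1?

Write N_k for the number of ground terms of depth ≤ k. A term of depth ≤ k is either a constant or a function symbol applied to arguments of depth ≤ k−1, so N_k = 3 + N_{k-1} + N_{k-1}^2.
N_0 = 3
N_1 = 3 + 3 + 3^2 = 15

15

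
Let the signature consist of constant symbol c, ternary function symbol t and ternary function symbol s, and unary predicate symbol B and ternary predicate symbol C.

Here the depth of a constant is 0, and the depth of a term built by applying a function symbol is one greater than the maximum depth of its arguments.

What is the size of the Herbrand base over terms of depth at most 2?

First count ground terms of depth ≤ 2.
Count level by level. With function symbols t/3, s/3, the terms of depth ≤ k are the 1 constant together with each function applied to depth-≤(k−1) tuples, so N_k = 1 + N_{k-1}^3 + N_{k-1}^3.
N_0 = 1
N_1 = 1 + 1^3 + 1^3 = 3
N_2 = 1 + 3^3 + 3^3 = 55
So |H| = 55.
For each predicate symbol, the number of ground atoms is |H| raised to its arity; summing:
  B: 55;  C: 55^3 = 166375
Total ground atoms: 55 + 166375 = 166430.

166430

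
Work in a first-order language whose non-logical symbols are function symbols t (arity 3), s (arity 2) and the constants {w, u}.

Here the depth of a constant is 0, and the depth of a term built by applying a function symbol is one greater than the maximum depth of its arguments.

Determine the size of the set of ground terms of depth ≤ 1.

14

If N_k denotes the number of depth-≤k ground terms, the 2 constants give N_0 = 2, and each function symbol of arity r contributes N_{k-1}^r new terms at level k: N_k = 2 + N_{k-1}^3 + N_{k-1}^2.
N_0 = 2
N_1 = 2 + 2^3 + 2^2 = 14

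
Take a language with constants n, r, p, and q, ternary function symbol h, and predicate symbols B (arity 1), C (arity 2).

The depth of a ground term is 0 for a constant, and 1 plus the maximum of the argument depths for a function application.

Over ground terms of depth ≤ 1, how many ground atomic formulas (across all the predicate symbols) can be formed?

4692

First count ground terms of depth ≤ 1.
Let N_k count ground terms of depth at most k. Each non-constant term of depth ≤ k is some function symbol applied to depth-≤(k−1) arguments, giving N_k = 4 + N_{k-1}^3.
N_0 = 4
N_1 = 4 + 4^3 = 68
So |H| = 68.
Ground atoms are formed by filling each argument slot of a predicate with a term from H, so an r-ary predicate gives |H|^r atoms:
  B: 68;  C: 68^2 = 4624
Total ground atoms: 68 + 4624 = 4692.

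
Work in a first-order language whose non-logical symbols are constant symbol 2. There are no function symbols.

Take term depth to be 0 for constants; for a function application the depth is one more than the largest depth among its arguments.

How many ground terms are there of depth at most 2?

With no function symbols every ground term is a constant, so there is exactly 1 ground term at every depth bound.
N_0 = 1
N_1 = 1
N_2 = 1
Explicitly: 2.

1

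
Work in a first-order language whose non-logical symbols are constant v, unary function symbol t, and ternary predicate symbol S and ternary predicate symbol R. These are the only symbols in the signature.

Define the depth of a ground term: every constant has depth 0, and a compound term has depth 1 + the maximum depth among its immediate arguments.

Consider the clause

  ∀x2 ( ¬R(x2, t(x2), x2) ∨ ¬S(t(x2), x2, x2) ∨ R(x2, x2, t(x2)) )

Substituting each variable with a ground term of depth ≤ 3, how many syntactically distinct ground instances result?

4

Ground terms of depth ≤ 3:
  Let N_k count ground terms of depth at most k. Each non-constant term of depth ≤ k is some function symbol applied to depth-≤(k−1) arguments, giving N_k = 1 + N_{k-1}.
  N_0 = 1
  N_1 = 1 + 1 = 2
  N_2 = 1 + 2 = 3
  N_3 = 1 + 3 = 4
So there are 4 ground terms available for substitution.
There is 1 variable to instantiate (x2),  occurring in at least one literal, so different choices give different ground instances.
Number of ground instances = 4.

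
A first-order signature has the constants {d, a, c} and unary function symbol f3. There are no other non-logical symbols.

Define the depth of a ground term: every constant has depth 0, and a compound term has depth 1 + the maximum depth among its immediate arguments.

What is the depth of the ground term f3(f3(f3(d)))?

depth(f3(d)) = 1 + depth(d) = 1 + 0 = 1
depth(f3(f3(d))) = 1 + depth(f3(d)) = 1 + 1 = 2
depth(f3(f3(f3(d)))) = 1 + depth(f3(f3(d))) = 1 + 2 = 3

3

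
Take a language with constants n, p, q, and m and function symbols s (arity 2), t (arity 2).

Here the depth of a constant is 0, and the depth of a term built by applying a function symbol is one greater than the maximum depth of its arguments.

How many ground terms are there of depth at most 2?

Write N_k for the number of ground terms of depth ≤ k. A term of depth ≤ k is either a constant or a function symbol applied to arguments of depth ≤ k−1, so N_k = 4 + N_{k-1}^2 + N_{k-1}^2.
N_0 = 4
N_1 = 4 + 4^2 + 4^2 = 36
N_2 = 4 + 36^2 + 36^2 = 2596

2596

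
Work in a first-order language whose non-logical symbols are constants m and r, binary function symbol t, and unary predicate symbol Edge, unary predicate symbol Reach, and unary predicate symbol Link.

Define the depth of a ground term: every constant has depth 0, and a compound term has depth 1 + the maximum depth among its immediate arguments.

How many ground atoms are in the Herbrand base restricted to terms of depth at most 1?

First count ground terms of depth ≤ 1.
Write N_k for the number of ground terms of depth ≤ k. A term of depth ≤ k is either a constant or a function symbol applied to arguments of depth ≤ k−1, so N_k = 2 + N_{k-1}^2.
N_0 = 2
N_1 = 2 + 2^2 = 6
Explicitly: m, r, t(m, m), t(m, r), t(r, m), t(r, r).
So |H| = 6.
For each predicate symbol, the number of ground atoms is |H| raised to its arity; summing:
  Edge: 6;  Reach: 6;  Link: 6
Total ground atoms: 6 + 6 + 6 = 18.

18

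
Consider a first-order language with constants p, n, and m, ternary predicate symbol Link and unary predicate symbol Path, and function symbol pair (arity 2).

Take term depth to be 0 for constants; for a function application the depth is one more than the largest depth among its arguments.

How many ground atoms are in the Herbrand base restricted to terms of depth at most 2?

First count ground terms of depth ≤ 2.
Let N_k count ground terms of depth at most k. Each non-constant term of depth ≤ k is some function symbol applied to depth-≤(k−1) arguments, giving N_k = 3 + N_{k-1}^2.
N_0 = 3
N_1 = 3 + 3^2 = 12
N_2 = 3 + 12^2 = 147
So |H| = 147.
A ground atom is a predicate applied to a tuple of terms from H, so the count is the sum over predicates of |H|^arity:
  Link: 147^3 = 3176523;  Path: 147
Total ground atoms: 3176523 + 147 = 3176670.

3176670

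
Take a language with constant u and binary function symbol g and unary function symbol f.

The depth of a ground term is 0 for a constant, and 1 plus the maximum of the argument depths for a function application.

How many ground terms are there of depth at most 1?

Count level by level. With function symbols g/2, f/1, the terms of depth ≤ k are the 1 constant together with each function applied to depth-≤(k−1) tuples, so N_k = 1 + N_{k-1}^2 + N_{k-1}.
N_0 = 1
N_1 = 1 + 1^2 + 1 = 3

3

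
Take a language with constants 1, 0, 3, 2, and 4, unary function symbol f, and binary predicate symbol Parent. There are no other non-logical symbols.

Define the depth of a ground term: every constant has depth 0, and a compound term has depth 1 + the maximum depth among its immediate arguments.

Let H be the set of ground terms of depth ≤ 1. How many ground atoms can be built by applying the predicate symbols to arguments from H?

First count ground terms of depth ≤ 1.
Write N_k for the number of ground terms of depth ≤ k. A term of depth ≤ k is either a constant or a function symbol applied to arguments of depth ≤ k−1, so N_k = 5 + N_{k-1}.
N_0 = 5
N_1 = 5 + 5 = 10
So |H| = 10.
A ground atom is a predicate applied to a tuple of terms from H, so the count is the sum over predicates of |H|^arity:
  Parent: 10^2 = 100
Total ground atoms: 100.

100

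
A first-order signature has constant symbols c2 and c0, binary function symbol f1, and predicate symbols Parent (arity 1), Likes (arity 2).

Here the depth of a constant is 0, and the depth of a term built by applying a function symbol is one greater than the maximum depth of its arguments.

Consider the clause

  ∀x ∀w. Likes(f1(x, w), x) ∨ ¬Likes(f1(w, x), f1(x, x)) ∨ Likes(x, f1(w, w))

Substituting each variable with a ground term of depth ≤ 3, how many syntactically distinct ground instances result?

2090916

Ground terms of depth ≤ 3:
  Let N_k = |{terms of depth ≤ k}|. Then N_0 = 2 and N_k = 2 + N_{k-1}^2 for k ≥ 1 (one summand per function symbol, arity giving the exponent).
  N_0 = 2
  N_1 = 2 + 2^2 = 6
  N_2 = 2 + 6^2 = 38
  N_3 = 2 + 38^2 = 1446
So there are 1446 ground terms available for substitution.
Each of x, w ranges independently over the available ground terms, and distinct assignments produce distinct instances.
Number of ground instances = 1446^2 = 2090916.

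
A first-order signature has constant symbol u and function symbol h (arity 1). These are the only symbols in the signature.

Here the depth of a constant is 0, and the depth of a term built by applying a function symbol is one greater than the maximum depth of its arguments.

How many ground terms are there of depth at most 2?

3

If N_k denotes the number of depth-≤k ground terms, the 1 constant gives N_0 = 1, and each function symbol of arity r contributes N_{k-1}^r new terms at level k: N_k = 1 + N_{k-1}.
N_0 = 1
N_1 = 1 + 1 = 2
N_2 = 1 + 2 = 3
Explicitly: u, h(u), h(h(u)).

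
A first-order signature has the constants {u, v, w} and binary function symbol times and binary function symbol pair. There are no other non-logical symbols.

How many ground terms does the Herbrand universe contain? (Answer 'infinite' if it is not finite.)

infinite

The signature has at least one function symbol (times, arity 2) and at least one constant (u).
Iterating times gives infinitely many distinct ground terms: u, times(u, u), times(times(u, u), times(u, u)), ...
So the Herbrand universe is infinite.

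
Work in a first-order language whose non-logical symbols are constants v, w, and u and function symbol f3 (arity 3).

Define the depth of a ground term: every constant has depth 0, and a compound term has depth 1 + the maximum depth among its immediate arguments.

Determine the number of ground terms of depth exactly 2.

Count level by level. With function symbols f3/3, the terms of depth ≤ k are the 3 constants together with each function applied to depth-≤(k−1) tuples, so N_k = 3 + N_{k-1}^3.
N_0 = 3
N_1 = 3 + 3^3 = 30
N_2 = 3 + 30^3 = 27003
Terms of depth exactly 2: N_2 − N_1 = 27003 − 30 = 26973.

26973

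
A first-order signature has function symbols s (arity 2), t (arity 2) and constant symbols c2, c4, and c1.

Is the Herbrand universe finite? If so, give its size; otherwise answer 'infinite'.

infinite

The signature has at least one function symbol (s, arity 2) and at least one constant (c2).
Iterating s gives infinitely many distinct ground terms: c2, s(c2, c2), s(s(c2, c2), s(c2, c2)), ...
So the Herbrand universe is infinite.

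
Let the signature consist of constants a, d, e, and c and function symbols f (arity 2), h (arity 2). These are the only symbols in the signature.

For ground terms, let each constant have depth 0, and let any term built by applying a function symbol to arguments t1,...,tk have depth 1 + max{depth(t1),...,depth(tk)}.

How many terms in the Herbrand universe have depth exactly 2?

2560

Write N_k for the number of ground terms of depth ≤ k. A term of depth ≤ k is either a constant or a function symbol applied to arguments of depth ≤ k−1, so N_k = 4 + N_{k-1}^2 + N_{k-1}^2.
N_0 = 4
N_1 = 4 + 4^2 + 4^2 = 36
N_2 = 4 + 36^2 + 36^2 = 2596
Terms of depth exactly 2: N_2 − N_1 = 2596 − 36 = 2560.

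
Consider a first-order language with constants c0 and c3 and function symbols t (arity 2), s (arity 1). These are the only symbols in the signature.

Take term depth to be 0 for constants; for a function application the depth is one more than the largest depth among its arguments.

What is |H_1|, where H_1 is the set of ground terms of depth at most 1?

8

If N_k denotes the number of depth-≤k ground terms, the 2 constants give N_0 = 2, and each function symbol of arity r contributes N_{k-1}^r new terms at level k: N_k = 2 + N_{k-1}^2 + N_{k-1}.
N_0 = 2
N_1 = 2 + 2^2 + 2 = 8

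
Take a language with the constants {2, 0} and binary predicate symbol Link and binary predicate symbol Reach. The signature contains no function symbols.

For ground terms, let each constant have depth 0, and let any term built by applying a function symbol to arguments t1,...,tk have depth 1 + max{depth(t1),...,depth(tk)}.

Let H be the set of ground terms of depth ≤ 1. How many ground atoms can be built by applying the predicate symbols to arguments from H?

8

First count ground terms of depth ≤ 1.
With no function symbols every ground term is a constant, so there are exactly 2 ground terms at every depth bound.
N_0 = 2
N_1 = 2
So |H| = 2.
Each predicate of arity r yields |H|^r ground atoms (one per choice of an r-tuple from H):
  Link: 2^2 = 4;  Reach: 2^2 = 4
Total ground atoms: 4 + 4 = 8.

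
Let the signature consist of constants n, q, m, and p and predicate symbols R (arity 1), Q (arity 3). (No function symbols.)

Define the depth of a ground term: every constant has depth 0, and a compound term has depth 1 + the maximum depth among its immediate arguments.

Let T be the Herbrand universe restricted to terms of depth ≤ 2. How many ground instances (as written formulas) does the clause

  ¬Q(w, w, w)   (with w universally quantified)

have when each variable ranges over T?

Ground terms of depth ≤ 2:
  With no function symbols every ground term is a constant, so there are exactly 4 ground terms at every depth bound.
  N_0 = 4
  N_1 = 4
  N_2 = 4
So there are 4 ground terms available for substitution.
The body mentions the single quantified variable w; since ground terms form a free algebra, no two substitutions collapse to the same formula.
Number of ground instances = 4.

4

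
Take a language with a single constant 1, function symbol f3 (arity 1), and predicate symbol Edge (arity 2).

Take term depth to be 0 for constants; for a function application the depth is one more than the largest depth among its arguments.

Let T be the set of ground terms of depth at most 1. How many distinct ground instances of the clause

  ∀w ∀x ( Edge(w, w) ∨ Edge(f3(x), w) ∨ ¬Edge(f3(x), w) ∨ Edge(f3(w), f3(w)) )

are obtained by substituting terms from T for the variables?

4

Ground terms of depth ≤ 1:
  Let N_k = |{terms of depth ≤ k}|. Then N_0 = 1 and N_k = 1 + N_{k-1} for k ≥ 1 (one summand per function symbol, arity giving the exponent).
  N_0 = 1
  N_1 = 1 + 1 = 2
  Explicitly: 1, f3(1).
So there are 2 ground terms available for substitution.
Each of w, x ranges independently over the available ground terms, and distinct assignments produce distinct instances.
Number of ground instances = 2^2 = 4.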